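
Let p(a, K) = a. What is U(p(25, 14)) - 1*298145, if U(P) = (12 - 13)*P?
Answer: -298170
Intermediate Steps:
U(P) = -P
U(p(25, 14)) - 1*298145 = -1*25 - 1*298145 = -25 - 298145 = -298170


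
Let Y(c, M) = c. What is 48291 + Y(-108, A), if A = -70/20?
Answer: 48183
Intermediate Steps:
A = -7/2 (A = -70*1/20 = -7/2 ≈ -3.5000)
48291 + Y(-108, A) = 48291 - 108 = 48183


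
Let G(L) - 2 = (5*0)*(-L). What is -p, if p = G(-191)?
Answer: -2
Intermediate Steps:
G(L) = 2 (G(L) = 2 + (5*0)*(-L) = 2 + 0*(-L) = 2 + 0 = 2)
p = 2
-p = -1*2 = -2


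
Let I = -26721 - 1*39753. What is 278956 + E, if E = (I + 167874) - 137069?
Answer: 243287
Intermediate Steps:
I = -66474 (I = -26721 - 39753 = -66474)
E = -35669 (E = (-66474 + 167874) - 137069 = 101400 - 137069 = -35669)
278956 + E = 278956 - 35669 = 243287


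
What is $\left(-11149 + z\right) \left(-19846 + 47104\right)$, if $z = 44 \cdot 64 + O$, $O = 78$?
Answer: $-225014790$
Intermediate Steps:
$z = 2894$ ($z = 44 \cdot 64 + 78 = 2816 + 78 = 2894$)
$\left(-11149 + z\right) \left(-19846 + 47104\right) = \left(-11149 + 2894\right) \left(-19846 + 47104\right) = \left(-8255\right) 27258 = -225014790$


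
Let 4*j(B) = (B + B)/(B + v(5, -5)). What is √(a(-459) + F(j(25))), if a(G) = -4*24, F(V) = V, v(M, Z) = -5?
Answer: I*√1526/4 ≈ 9.766*I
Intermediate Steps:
j(B) = B/(2*(-5 + B)) (j(B) = ((B + B)/(B - 5))/4 = ((2*B)/(-5 + B))/4 = (2*B/(-5 + B))/4 = B/(2*(-5 + B)))
a(G) = -96
√(a(-459) + F(j(25))) = √(-96 + (½)*25/(-5 + 25)) = √(-96 + (½)*25/20) = √(-96 + (½)*25*(1/20)) = √(-96 + 5/8) = √(-763/8) = I*√1526/4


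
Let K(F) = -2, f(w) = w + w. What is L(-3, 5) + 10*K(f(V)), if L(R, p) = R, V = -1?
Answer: -23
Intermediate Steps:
f(w) = 2*w
L(-3, 5) + 10*K(f(V)) = -3 + 10*(-2) = -3 - 20 = -23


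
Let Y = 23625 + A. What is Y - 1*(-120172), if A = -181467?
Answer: -37670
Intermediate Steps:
Y = -157842 (Y = 23625 - 181467 = -157842)
Y - 1*(-120172) = -157842 - 1*(-120172) = -157842 + 120172 = -37670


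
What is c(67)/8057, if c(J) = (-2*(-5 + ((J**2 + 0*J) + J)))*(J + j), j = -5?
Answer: -564324/8057 ≈ -70.042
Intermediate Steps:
c(J) = (-5 + J)*(10 - 2*J - 2*J**2) (c(J) = (-2*(-5 + ((J**2 + 0*J) + J)))*(J - 5) = (-2*(-5 + ((J**2 + 0) + J)))*(-5 + J) = (-2*(-5 + (J**2 + J)))*(-5 + J) = (-2*(-5 + (J + J**2)))*(-5 + J) = (-2*(-5 + J + J**2))*(-5 + J) = (10 - 2*J - 2*J**2)*(-5 + J) = (-5 + J)*(10 - 2*J - 2*J**2))
c(67)/8057 = (-50 - 2*67**3 + 8*67**2 + 20*67)/8057 = (-50 - 2*300763 + 8*4489 + 1340)*(1/8057) = (-50 - 601526 + 35912 + 1340)*(1/8057) = -564324*1/8057 = -564324/8057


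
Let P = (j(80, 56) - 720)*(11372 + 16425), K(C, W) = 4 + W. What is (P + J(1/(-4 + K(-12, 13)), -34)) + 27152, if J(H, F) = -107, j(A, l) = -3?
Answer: -20070186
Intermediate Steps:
P = -20097231 (P = (-3 - 720)*(11372 + 16425) = -723*27797 = -20097231)
(P + J(1/(-4 + K(-12, 13)), -34)) + 27152 = (-20097231 - 107) + 27152 = -20097338 + 27152 = -20070186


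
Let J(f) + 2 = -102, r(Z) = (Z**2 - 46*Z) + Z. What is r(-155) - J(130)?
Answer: 31104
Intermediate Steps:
r(Z) = Z**2 - 45*Z
J(f) = -104 (J(f) = -2 - 102 = -104)
r(-155) - J(130) = -155*(-45 - 155) - 1*(-104) = -155*(-200) + 104 = 31000 + 104 = 31104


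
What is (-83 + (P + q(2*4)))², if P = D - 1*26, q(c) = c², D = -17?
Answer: 3844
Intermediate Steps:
P = -43 (P = -17 - 1*26 = -17 - 26 = -43)
(-83 + (P + q(2*4)))² = (-83 + (-43 + (2*4)²))² = (-83 + (-43 + 8²))² = (-83 + (-43 + 64))² = (-83 + 21)² = (-62)² = 3844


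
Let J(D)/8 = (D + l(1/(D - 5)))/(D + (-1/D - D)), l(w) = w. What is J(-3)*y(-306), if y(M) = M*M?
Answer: -7022700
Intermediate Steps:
y(M) = M²
J(D) = -8*D*(D + 1/(-5 + D)) (J(D) = 8*((D + 1/(D - 5))/(D + (-1/D - D))) = 8*((D + 1/(-5 + D))/(D + (-D - 1/D))) = 8*((D + 1/(-5 + D))/((-1/D))) = 8*((D + 1/(-5 + D))*(-D)) = 8*(-D*(D + 1/(-5 + D))) = -8*D*(D + 1/(-5 + D)))
J(-3)*y(-306) = -8*(-3)*(1 - 3*(-5 - 3))/(-5 - 3)*(-306)² = -8*(-3)*(1 - 3*(-8))/(-8)*93636 = -8*(-3)*(-⅛)*(1 + 24)*93636 = -8*(-3)*(-⅛)*25*93636 = -75*93636 = -7022700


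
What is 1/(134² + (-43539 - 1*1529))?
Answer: -1/27112 ≈ -3.6884e-5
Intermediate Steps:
1/(134² + (-43539 - 1*1529)) = 1/(17956 + (-43539 - 1529)) = 1/(17956 - 45068) = 1/(-27112) = -1/27112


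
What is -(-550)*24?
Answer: 13200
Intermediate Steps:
-(-550)*24 = -1*(-13200) = 13200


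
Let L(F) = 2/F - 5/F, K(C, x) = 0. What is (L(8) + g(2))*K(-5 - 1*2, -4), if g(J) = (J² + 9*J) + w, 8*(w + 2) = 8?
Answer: 0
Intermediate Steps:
w = -1 (w = -2 + (⅛)*8 = -2 + 1 = -1)
L(F) = -3/F
g(J) = -1 + J² + 9*J (g(J) = (J² + 9*J) - 1 = -1 + J² + 9*J)
(L(8) + g(2))*K(-5 - 1*2, -4) = (-3/8 + (-1 + 2² + 9*2))*0 = (-3*⅛ + (-1 + 4 + 18))*0 = (-3/8 + 21)*0 = (165/8)*0 = 0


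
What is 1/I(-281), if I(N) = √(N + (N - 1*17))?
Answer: -I*√579/579 ≈ -0.041559*I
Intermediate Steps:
I(N) = √(-17 + 2*N) (I(N) = √(N + (N - 17)) = √(N + (-17 + N)) = √(-17 + 2*N))
1/I(-281) = 1/(√(-17 + 2*(-281))) = 1/(√(-17 - 562)) = 1/(√(-579)) = 1/(I*√579) = -I*√579/579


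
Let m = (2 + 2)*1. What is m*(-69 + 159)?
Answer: 360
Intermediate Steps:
m = 4 (m = 4*1 = 4)
m*(-69 + 159) = 4*(-69 + 159) = 4*90 = 360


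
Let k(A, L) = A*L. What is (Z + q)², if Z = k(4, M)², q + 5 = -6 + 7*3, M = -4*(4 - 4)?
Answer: 100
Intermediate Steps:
M = 0 (M = -4*0 = 0)
q = 10 (q = -5 + (-6 + 7*3) = -5 + (-6 + 21) = -5 + 15 = 10)
Z = 0 (Z = (4*0)² = 0² = 0)
(Z + q)² = (0 + 10)² = 10² = 100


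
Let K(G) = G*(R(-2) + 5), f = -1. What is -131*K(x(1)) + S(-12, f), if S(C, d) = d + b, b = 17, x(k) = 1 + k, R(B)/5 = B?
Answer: 1326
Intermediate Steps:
R(B) = 5*B
K(G) = -5*G (K(G) = G*(5*(-2) + 5) = G*(-10 + 5) = G*(-5) = -5*G)
S(C, d) = 17 + d (S(C, d) = d + 17 = 17 + d)
-131*K(x(1)) + S(-12, f) = -(-655)*(1 + 1) + (17 - 1) = -(-655)*2 + 16 = -131*(-10) + 16 = 1310 + 16 = 1326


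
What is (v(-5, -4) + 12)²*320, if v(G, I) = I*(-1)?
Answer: 81920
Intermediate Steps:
v(G, I) = -I
(v(-5, -4) + 12)²*320 = (-1*(-4) + 12)²*320 = (4 + 12)²*320 = 16²*320 = 256*320 = 81920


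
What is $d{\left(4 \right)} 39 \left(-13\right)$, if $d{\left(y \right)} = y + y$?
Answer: $-4056$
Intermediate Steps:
$d{\left(y \right)} = 2 y$
$d{\left(4 \right)} 39 \left(-13\right) = 2 \cdot 4 \cdot 39 \left(-13\right) = 8 \cdot 39 \left(-13\right) = 312 \left(-13\right) = -4056$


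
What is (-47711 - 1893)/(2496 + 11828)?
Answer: -12401/3581 ≈ -3.4630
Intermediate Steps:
(-47711 - 1893)/(2496 + 11828) = -49604/14324 = -49604*1/14324 = -12401/3581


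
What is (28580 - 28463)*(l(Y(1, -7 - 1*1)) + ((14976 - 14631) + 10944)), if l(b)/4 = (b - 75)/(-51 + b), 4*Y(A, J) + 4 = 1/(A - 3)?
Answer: 183688011/139 ≈ 1.3215e+6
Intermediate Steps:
Y(A, J) = -1 + 1/(4*(-3 + A)) (Y(A, J) = -1 + 1/(4*(A - 3)) = -1 + 1/(4*(-3 + A)))
l(b) = 4*(-75 + b)/(-51 + b) (l(b) = 4*((b - 75)/(-51 + b)) = 4*((-75 + b)/(-51 + b)) = 4*(-75 + b)/(-51 + b))
(28580 - 28463)*(l(Y(1, -7 - 1*1)) + ((14976 - 14631) + 10944)) = (28580 - 28463)*(4*(-75 + (13/4 - 1*1)/(-3 + 1))/(-51 + (13/4 - 1*1)/(-3 + 1)) + ((14976 - 14631) + 10944)) = 117*(4*(-75 + (13/4 - 1)/(-2))/(-51 + (13/4 - 1)/(-2)) + (345 + 10944)) = 117*(4*(-75 - ½*9/4)/(-51 - ½*9/4) + 11289) = 117*(4*(-75 - 9/8)/(-51 - 9/8) + 11289) = 117*(4*(-609/8)/(-417/8) + 11289) = 117*(4*(-8/417)*(-609/8) + 11289) = 117*(812/139 + 11289) = 117*(1569983/139) = 183688011/139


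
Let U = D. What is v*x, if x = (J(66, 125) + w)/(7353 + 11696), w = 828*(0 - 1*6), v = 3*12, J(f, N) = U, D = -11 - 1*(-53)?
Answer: -177336/19049 ≈ -9.3095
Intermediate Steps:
D = 42 (D = -11 + 53 = 42)
U = 42
J(f, N) = 42
v = 36
w = -4968 (w = 828*(0 - 6) = 828*(-6) = -4968)
x = -4926/19049 (x = (42 - 4968)/(7353 + 11696) = -4926/19049 ≈ -0.25860)
v*x = 36*(-4926/19049) = -177336/19049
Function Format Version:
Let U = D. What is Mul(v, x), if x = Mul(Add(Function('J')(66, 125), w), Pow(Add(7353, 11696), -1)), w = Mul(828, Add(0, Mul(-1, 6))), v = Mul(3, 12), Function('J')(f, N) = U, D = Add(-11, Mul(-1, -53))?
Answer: Rational(-177336, 19049) ≈ -9.3095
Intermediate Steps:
D = 42 (D = Add(-11, 53) = 42)
U = 42
Function('J')(f, N) = 42
v = 36
w = -4968 (w = Mul(828, Add(0, -6)) = Mul(828, -6) = -4968)
x = Rational(-4926, 19049) (x = Mul(Add(42, -4968), Pow(Add(7353, 11696), -1)) = Mul(-4926, Pow(19049, -1)) = Mul(-4926, Rational(1, 19049)) = Rational(-4926, 19049) ≈ -0.25860)
Mul(v, x) = Mul(36, Rational(-4926, 19049)) = Rational(-177336, 19049)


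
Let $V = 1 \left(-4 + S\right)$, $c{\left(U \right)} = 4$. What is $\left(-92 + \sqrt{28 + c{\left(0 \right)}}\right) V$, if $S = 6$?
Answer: $-184 + 8 \sqrt{2} \approx -172.69$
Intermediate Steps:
$V = 2$ ($V = 1 \left(-4 + 6\right) = 1 \cdot 2 = 2$)
$\left(-92 + \sqrt{28 + c{\left(0 \right)}}\right) V = \left(-92 + \sqrt{28 + 4}\right) 2 = \left(-92 + \sqrt{32}\right) 2 = \left(-92 + 4 \sqrt{2}\right) 2 = -184 + 8 \sqrt{2}$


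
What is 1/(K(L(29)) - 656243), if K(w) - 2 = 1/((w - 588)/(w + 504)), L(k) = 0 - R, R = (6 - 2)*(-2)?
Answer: -145/95155073 ≈ -1.5238e-6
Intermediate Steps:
R = -8 (R = 4*(-2) = -8)
L(k) = 8 (L(k) = 0 - 1*(-8) = 0 + 8 = 8)
K(w) = 2 + (504 + w)/(-588 + w) (K(w) = 2 + 1/((w - 588)/(w + 504)) = 2 + 1/((-588 + w)/(504 + w)) = 2 + (504 + w)/(-588 + w))
1/(K(L(29)) - 656243) = 1/(3*(-224 + 8)/(-588 + 8) - 656243) = 1/(3*(-216)/(-580) - 656243) = 1/(3*(-1/580)*(-216) - 656243) = 1/(162/145 - 656243) = 1/(-95155073/145) = -145/95155073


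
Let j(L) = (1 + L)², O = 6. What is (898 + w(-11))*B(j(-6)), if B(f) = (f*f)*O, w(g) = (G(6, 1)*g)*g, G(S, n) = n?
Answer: 3821250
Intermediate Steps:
w(g) = g² (w(g) = (1*g)*g = g*g = g²)
B(f) = 6*f² (B(f) = (f*f)*6 = f²*6 = 6*f²)
(898 + w(-11))*B(j(-6)) = (898 + (-11)²)*(6*((1 - 6)²)²) = (898 + 121)*(6*((-5)²)²) = 1019*(6*25²) = 1019*(6*625) = 1019*3750 = 3821250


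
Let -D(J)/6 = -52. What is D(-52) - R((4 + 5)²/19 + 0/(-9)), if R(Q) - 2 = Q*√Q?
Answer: 310 - 729*√19/361 ≈ 301.20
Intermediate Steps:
D(J) = 312 (D(J) = -6*(-52) = 312)
R(Q) = 2 + Q^(3/2) (R(Q) = 2 + Q*√Q = 2 + Q^(3/2))
D(-52) - R((4 + 5)²/19 + 0/(-9)) = 312 - (2 + ((4 + 5)²/19 + 0/(-9))^(3/2)) = 312 - (2 + (9²*(1/19) + 0*(-⅑))^(3/2)) = 312 - (2 + (81*(1/19) + 0)^(3/2)) = 312 - (2 + (81/19 + 0)^(3/2)) = 312 - (2 + (81/19)^(3/2)) = 312 - (2 + 729*√19/361) = 312 + (-2 - 729*√19/361) = 310 - 729*√19/361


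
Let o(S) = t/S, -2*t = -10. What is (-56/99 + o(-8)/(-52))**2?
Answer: 519885601/1696121856 ≈ 0.30651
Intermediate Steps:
t = 5 (t = -1/2*(-10) = 5)
o(S) = 5/S
(-56/99 + o(-8)/(-52))**2 = (-56/99 + (5/(-8))/(-52))**2 = (-56*1/99 + (5*(-1/8))*(-1/52))**2 = (-56/99 - 5/8*(-1/52))**2 = (-56/99 + 5/416)**2 = (-22801/41184)**2 = 519885601/1696121856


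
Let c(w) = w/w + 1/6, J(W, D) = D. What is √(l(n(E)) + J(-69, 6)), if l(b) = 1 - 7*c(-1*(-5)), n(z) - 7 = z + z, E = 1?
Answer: I*√42/6 ≈ 1.0801*I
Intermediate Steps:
c(w) = 7/6 (c(w) = 1 + 1*(⅙) = 1 + ⅙ = 7/6)
n(z) = 7 + 2*z (n(z) = 7 + (z + z) = 7 + 2*z)
l(b) = -43/6 (l(b) = 1 - 7*7/6 = 1 - 49/6 = -43/6)
√(l(n(E)) + J(-69, 6)) = √(-43/6 + 6) = √(-7/6) = I*√42/6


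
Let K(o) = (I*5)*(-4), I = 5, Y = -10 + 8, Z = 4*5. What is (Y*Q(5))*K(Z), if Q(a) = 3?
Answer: 600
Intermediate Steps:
Z = 20
Y = -2
K(o) = -100 (K(o) = (5*5)*(-4) = 25*(-4) = -100)
(Y*Q(5))*K(Z) = -2*3*(-100) = -6*(-100) = 600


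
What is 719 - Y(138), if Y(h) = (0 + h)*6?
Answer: -109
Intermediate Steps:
Y(h) = 6*h (Y(h) = h*6 = 6*h)
719 - Y(138) = 719 - 6*138 = 719 - 1*828 = 719 - 828 = -109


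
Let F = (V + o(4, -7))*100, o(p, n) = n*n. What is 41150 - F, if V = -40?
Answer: 40250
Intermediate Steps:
o(p, n) = n²
F = 900 (F = (-40 + (-7)²)*100 = (-40 + 49)*100 = 9*100 = 900)
41150 - F = 41150 - 1*900 = 41150 - 900 = 40250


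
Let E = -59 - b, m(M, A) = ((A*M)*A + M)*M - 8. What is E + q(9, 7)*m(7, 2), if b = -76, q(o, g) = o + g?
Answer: 3809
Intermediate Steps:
q(o, g) = g + o
m(M, A) = -8 + M*(M + M*A**2) (m(M, A) = (M*A**2 + M)*M - 8 = (M + M*A**2)*M - 8 = M*(M + M*A**2) - 8 = -8 + M*(M + M*A**2))
E = 17 (E = -59 - 1*(-76) = -59 + 76 = 17)
E + q(9, 7)*m(7, 2) = 17 + (7 + 9)*(-8 + 7**2 + 2**2*7**2) = 17 + 16*(-8 + 49 + 4*49) = 17 + 16*(-8 + 49 + 196) = 17 + 16*237 = 17 + 3792 = 3809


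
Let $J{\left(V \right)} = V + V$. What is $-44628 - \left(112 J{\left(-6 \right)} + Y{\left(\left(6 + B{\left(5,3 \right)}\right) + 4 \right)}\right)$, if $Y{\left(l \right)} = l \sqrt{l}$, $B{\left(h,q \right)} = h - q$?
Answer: $-43284 - 24 \sqrt{3} \approx -43326.0$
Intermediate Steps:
$Y{\left(l \right)} = l^{\frac{3}{2}}$
$J{\left(V \right)} = 2 V$
$-44628 - \left(112 J{\left(-6 \right)} + Y{\left(\left(6 + B{\left(5,3 \right)}\right) + 4 \right)}\right) = -44628 - \left(112 \cdot 2 \left(-6\right) + \left(\left(6 + \left(5 - 3\right)\right) + 4\right)^{\frac{3}{2}}\right) = -44628 - \left(112 \left(-12\right) + \left(\left(6 + \left(5 - 3\right)\right) + 4\right)^{\frac{3}{2}}\right) = -44628 - \left(-1344 + \left(\left(6 + 2\right) + 4\right)^{\frac{3}{2}}\right) = -44628 - \left(-1344 + \left(8 + 4\right)^{\frac{3}{2}}\right) = -44628 - \left(-1344 + 12^{\frac{3}{2}}\right) = -44628 - \left(-1344 + 24 \sqrt{3}\right) = -44628 + \left(1344 - 24 \sqrt{3}\right) = -43284 - 24 \sqrt{3}$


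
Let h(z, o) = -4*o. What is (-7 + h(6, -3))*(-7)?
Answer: -35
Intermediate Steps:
(-7 + h(6, -3))*(-7) = (-7 - 4*(-3))*(-7) = (-7 + 12)*(-7) = 5*(-7) = -35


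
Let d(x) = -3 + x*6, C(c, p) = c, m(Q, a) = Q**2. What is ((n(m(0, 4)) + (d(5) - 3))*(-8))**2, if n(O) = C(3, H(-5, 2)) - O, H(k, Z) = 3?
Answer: 46656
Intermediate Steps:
d(x) = -3 + 6*x
n(O) = 3 - O
((n(m(0, 4)) + (d(5) - 3))*(-8))**2 = (((3 - 1*0**2) + ((-3 + 6*5) - 3))*(-8))**2 = (((3 - 1*0) + ((-3 + 30) - 3))*(-8))**2 = (((3 + 0) + (27 - 3))*(-8))**2 = ((3 + 24)*(-8))**2 = (27*(-8))**2 = (-216)**2 = 46656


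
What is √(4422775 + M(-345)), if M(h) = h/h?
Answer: 2*√1105694 ≈ 2103.0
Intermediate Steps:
M(h) = 1
√(4422775 + M(-345)) = √(4422775 + 1) = √4422776 = 2*√1105694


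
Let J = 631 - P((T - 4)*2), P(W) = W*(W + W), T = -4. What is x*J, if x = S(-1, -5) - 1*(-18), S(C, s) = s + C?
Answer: 1428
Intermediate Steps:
S(C, s) = C + s
P(W) = 2*W² (P(W) = W*(2*W) = 2*W²)
J = 119 (J = 631 - 2*((-4 - 4)*2)² = 631 - 2*(-8*2)² = 631 - 2*(-16)² = 631 - 2*256 = 631 - 1*512 = 631 - 512 = 119)
x = 12 (x = (-1 - 5) - 1*(-18) = -6 + 18 = 12)
x*J = 12*119 = 1428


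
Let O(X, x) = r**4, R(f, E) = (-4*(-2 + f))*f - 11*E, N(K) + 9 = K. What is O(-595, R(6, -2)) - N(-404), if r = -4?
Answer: 669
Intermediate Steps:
N(K) = -9 + K
R(f, E) = -11*E + f*(8 - 4*f) (R(f, E) = (8 - 4*f)*f - 11*E = f*(8 - 4*f) - 11*E = -11*E + f*(8 - 4*f))
O(X, x) = 256 (O(X, x) = (-4)**4 = 256)
O(-595, R(6, -2)) - N(-404) = 256 - (-9 - 404) = 256 - 1*(-413) = 256 + 413 = 669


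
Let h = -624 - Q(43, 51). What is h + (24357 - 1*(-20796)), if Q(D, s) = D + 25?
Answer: 44461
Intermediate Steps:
Q(D, s) = 25 + D
h = -692 (h = -624 - (25 + 43) = -624 - 1*68 = -624 - 68 = -692)
h + (24357 - 1*(-20796)) = -692 + (24357 - 1*(-20796)) = -692 + (24357 + 20796) = -692 + 45153 = 44461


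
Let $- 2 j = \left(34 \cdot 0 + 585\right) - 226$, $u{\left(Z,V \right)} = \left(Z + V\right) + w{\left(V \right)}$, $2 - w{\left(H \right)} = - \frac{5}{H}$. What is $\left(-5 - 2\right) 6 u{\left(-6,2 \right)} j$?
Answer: $\frac{7539}{2} \approx 3769.5$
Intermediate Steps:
$w{\left(H \right)} = 2 + \frac{5}{H}$ ($w{\left(H \right)} = 2 - - \frac{5}{H} = 2 + \frac{5}{H}$)
$u{\left(Z,V \right)} = 2 + V + Z + \frac{5}{V}$ ($u{\left(Z,V \right)} = \left(Z + V\right) + \left(2 + \frac{5}{V}\right) = \left(V + Z\right) + \left(2 + \frac{5}{V}\right) = 2 + V + Z + \frac{5}{V}$)
$j = - \frac{359}{2}$ ($j = - \frac{\left(34 \cdot 0 + 585\right) - 226}{2} = - \frac{\left(0 + 585\right) - 226}{2} = - \frac{585 - 226}{2} = \left(- \frac{1}{2}\right) 359 = - \frac{359}{2} \approx -179.5$)
$\left(-5 - 2\right) 6 u{\left(-6,2 \right)} j = \left(-5 - 2\right) 6 \left(2 + 2 - 6 + \frac{5}{2}\right) \left(- \frac{359}{2}\right) = \left(-7\right) 6 \left(2 + 2 - 6 + 5 \cdot \frac{1}{2}\right) \left(- \frac{359}{2}\right) = - 42 \left(2 + 2 - 6 + \frac{5}{2}\right) \left(- \frac{359}{2}\right) = \left(-42\right) \frac{1}{2} \left(- \frac{359}{2}\right) = \left(-21\right) \left(- \frac{359}{2}\right) = \frac{7539}{2}$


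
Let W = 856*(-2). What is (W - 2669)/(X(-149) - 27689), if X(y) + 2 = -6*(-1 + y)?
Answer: 4381/26791 ≈ 0.16353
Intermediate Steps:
X(y) = 4 - 6*y (X(y) = -2 - 6*(-1 + y) = -2 + (6 - 6*y) = 4 - 6*y)
W = -1712
(W - 2669)/(X(-149) - 27689) = (-1712 - 2669)/((4 - 6*(-149)) - 27689) = -4381/((4 + 894) - 27689) = -4381/(898 - 27689) = -4381/(-26791) = -4381*(-1/26791) = 4381/26791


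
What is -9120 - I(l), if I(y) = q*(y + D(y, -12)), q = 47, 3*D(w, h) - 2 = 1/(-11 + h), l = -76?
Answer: -128309/23 ≈ -5578.6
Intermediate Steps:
D(w, h) = ⅔ + 1/(3*(-11 + h))
I(y) = 705/23 + 47*y (I(y) = 47*(y + (-21 + 2*(-12))/(3*(-11 - 12))) = 47*(y + (⅓)*(-21 - 24)/(-23)) = 47*(y + (⅓)*(-1/23)*(-45)) = 47*(y + 15/23) = 47*(15/23 + y) = 705/23 + 47*y)
-9120 - I(l) = -9120 - (705/23 + 47*(-76)) = -9120 - (705/23 - 3572) = -9120 - 1*(-81451/23) = -9120 + 81451/23 = -128309/23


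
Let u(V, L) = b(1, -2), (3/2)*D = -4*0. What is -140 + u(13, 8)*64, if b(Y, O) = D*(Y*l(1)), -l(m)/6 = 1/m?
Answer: -140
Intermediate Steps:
l(m) = -6/m
D = 0 (D = 2*(-4*0)/3 = (⅔)*0 = 0)
b(Y, O) = 0 (b(Y, O) = 0*(Y*(-6/1)) = 0*(Y*(-6*1)) = 0*(Y*(-6)) = 0*(-6*Y) = 0)
u(V, L) = 0
-140 + u(13, 8)*64 = -140 + 0*64 = -140 + 0 = -140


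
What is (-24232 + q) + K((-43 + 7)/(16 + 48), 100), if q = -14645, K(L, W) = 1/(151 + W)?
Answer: -9758126/251 ≈ -38877.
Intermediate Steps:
(-24232 + q) + K((-43 + 7)/(16 + 48), 100) = (-24232 - 14645) + 1/(151 + 100) = -38877 + 1/251 = -9758126/251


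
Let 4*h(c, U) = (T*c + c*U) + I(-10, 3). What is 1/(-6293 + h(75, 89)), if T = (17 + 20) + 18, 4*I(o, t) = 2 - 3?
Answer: -16/57489 ≈ -0.00027831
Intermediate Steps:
I(o, t) = -¼ (I(o, t) = (2 - 3)/4 = (¼)*(-1) = -¼)
T = 55 (T = 37 + 18 = 55)
h(c, U) = -1/16 + 55*c/4 + U*c/4 (h(c, U) = ((55*c + c*U) - ¼)/4 = ((55*c + U*c) - ¼)/4 = (-¼ + 55*c + U*c)/4 = -1/16 + 55*c/4 + U*c/4)
1/(-6293 + h(75, 89)) = 1/(-6293 + (-1/16 + (55/4)*75 + (¼)*89*75)) = 1/(-6293 + (-1/16 + 4125/4 + 6675/4)) = 1/(-6293 + 43199/16) = 1/(-57489/16) = -16/57489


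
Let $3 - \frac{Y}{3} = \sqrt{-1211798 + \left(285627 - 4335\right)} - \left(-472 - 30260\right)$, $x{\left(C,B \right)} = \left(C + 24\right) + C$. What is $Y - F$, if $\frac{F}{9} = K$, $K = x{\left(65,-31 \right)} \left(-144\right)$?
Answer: $107397 - 3 i \sqrt{930506} \approx 1.074 \cdot 10^{5} - 2893.9 i$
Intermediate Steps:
$x{\left(C,B \right)} = 24 + 2 C$ ($x{\left(C,B \right)} = \left(24 + C\right) + C = 24 + 2 C$)
$K = -22176$ ($K = \left(24 + 2 \cdot 65\right) \left(-144\right) = \left(24 + 130\right) \left(-144\right) = 154 \left(-144\right) = -22176$)
$F = -199584$ ($F = 9 \left(-22176\right) = -199584$)
$Y = -92187 - 3 i \sqrt{930506}$ ($Y = 9 - 3 \left(\sqrt{-1211798 + \left(285627 - 4335\right)} - \left(-472 - 30260\right)\right) = 9 - 3 \left(\sqrt{-1211798 + 281292} - -30732\right) = 9 - 3 \left(\sqrt{-930506} + 30732\right) = 9 - 3 \left(i \sqrt{930506} + 30732\right) = 9 - 3 \left(30732 + i \sqrt{930506}\right) = 9 - \left(92196 + 3 i \sqrt{930506}\right) = -92187 - 3 i \sqrt{930506} \approx -92187.0 - 2893.9 i$)
$Y - F = \left(-92187 - 3 i \sqrt{930506}\right) - -199584 = \left(-92187 - 3 i \sqrt{930506}\right) + 199584 = 107397 - 3 i \sqrt{930506}$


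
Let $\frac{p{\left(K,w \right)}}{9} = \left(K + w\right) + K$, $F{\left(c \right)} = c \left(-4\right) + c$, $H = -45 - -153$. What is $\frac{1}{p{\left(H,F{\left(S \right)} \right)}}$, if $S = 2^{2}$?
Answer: $\frac{1}{1836} \approx 0.00054466$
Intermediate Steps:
$S = 4$
$H = 108$ ($H = -45 + 153 = 108$)
$F{\left(c \right)} = - 3 c$ ($F{\left(c \right)} = - 4 c + c = - 3 c$)
$p{\left(K,w \right)} = 9 w + 18 K$ ($p{\left(K,w \right)} = 9 \left(\left(K + w\right) + K\right) = 9 \left(w + 2 K\right) = 9 w + 18 K$)
$\frac{1}{p{\left(H,F{\left(S \right)} \right)}} = \frac{1}{9 \left(\left(-3\right) 4\right) + 18 \cdot 108} = \frac{1}{9 \left(-12\right) + 1944} = \frac{1}{-108 + 1944} = \frac{1}{1836}$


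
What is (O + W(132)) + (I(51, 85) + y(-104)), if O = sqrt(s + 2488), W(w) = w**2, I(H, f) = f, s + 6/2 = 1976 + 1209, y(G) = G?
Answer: 17405 + 9*sqrt(70) ≈ 17480.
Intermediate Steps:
s = 3182 (s = -3 + (1976 + 1209) = -3 + 3185 = 3182)
O = 9*sqrt(70) (O = sqrt(3182 + 2488) = sqrt(5670) = 9*sqrt(70) ≈ 75.299)
(O + W(132)) + (I(51, 85) + y(-104)) = (9*sqrt(70) + 132**2) + (85 - 104) = (9*sqrt(70) + 17424) - 19 = (17424 + 9*sqrt(70)) - 19 = 17405 + 9*sqrt(70)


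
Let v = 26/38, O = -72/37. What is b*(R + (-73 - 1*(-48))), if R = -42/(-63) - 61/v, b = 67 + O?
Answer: -10653382/1443 ≈ -7382.8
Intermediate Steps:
O = -72/37 (O = -72*1/37 = -72/37 ≈ -1.9459)
v = 13/19 (v = 26*(1/38) = 13/19 ≈ 0.68421)
b = 2407/37 (b = 67 - 72/37 = 2407/37 ≈ 65.054)
R = -3451/39 (R = -42/(-63) - 61/13/19 = -42*(-1/63) - 61*19/13 = ⅔ - 1159/13 = -3451/39 ≈ -88.487)
b*(R + (-73 - 1*(-48))) = 2407*(-3451/39 + (-73 - 1*(-48)))/37 = 2407*(-3451/39 + (-73 + 48))/37 = 2407*(-3451/39 - 25)/37 = (2407/37)*(-4426/39) = -10653382/1443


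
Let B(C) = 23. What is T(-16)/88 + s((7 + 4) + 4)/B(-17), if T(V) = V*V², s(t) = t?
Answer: -11611/253 ≈ -45.893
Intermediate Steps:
T(V) = V³
T(-16)/88 + s((7 + 4) + 4)/B(-17) = (-16)³/88 + ((7 + 4) + 4)/23 = -4096*1/88 + (11 + 4)*(1/23) = -512/11 + 15*(1/23) = -512/11 + 15/23 = -11611/253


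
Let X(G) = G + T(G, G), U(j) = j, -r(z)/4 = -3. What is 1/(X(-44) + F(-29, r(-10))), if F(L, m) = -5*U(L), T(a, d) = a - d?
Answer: 1/101 ≈ 0.0099010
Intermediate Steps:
r(z) = 12 (r(z) = -4*(-3) = 12)
F(L, m) = -5*L
X(G) = G (X(G) = G + (G - G) = G + 0 = G)
1/(X(-44) + F(-29, r(-10))) = 1/(-44 - 5*(-29)) = 1/(-44 + 145) = 1/101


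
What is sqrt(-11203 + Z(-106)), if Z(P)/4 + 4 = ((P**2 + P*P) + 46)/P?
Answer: I*sqrt(33901079)/53 ≈ 109.86*I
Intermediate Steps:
Z(P) = -16 + 4*(46 + 2*P**2)/P (Z(P) = -16 + 4*(((P**2 + P*P) + 46)/P) = -16 + 4*(((P**2 + P**2) + 46)/P) = -16 + 4*((2*P**2 + 46)/P) = -16 + 4*((46 + 2*P**2)/P) = -16 + 4*(46 + 2*P**2)/P)
sqrt(-11203 + Z(-106)) = sqrt(-11203 + (-16 + 8*(-106) + 184/(-106))) = sqrt(-11203 + (-16 - 848 + 184*(-1/106))) = sqrt(-11203 + (-16 - 848 - 92/53)) = sqrt(-11203 - 45884/53) = sqrt(-639643/53) = I*sqrt(33901079)/53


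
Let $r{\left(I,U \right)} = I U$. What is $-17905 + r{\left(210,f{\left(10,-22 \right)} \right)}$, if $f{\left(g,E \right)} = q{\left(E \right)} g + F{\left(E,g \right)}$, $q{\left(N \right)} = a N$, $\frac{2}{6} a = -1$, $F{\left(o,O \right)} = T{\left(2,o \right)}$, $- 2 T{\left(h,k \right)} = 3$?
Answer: $120380$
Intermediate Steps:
$T{\left(h,k \right)} = - \frac{3}{2}$ ($T{\left(h,k \right)} = \left(- \frac{1}{2}\right) 3 = - \frac{3}{2}$)
$F{\left(o,O \right)} = - \frac{3}{2}$
$a = -3$ ($a = 3 \left(-1\right) = -3$)
$q{\left(N \right)} = - 3 N$
$f{\left(g,E \right)} = - \frac{3}{2} - 3 E g$ ($f{\left(g,E \right)} = - 3 E g - \frac{3}{2} = - \frac{3}{2} - 3 E g$)
$-17905 + r{\left(210,f{\left(10,-22 \right)} \right)} = -17905 + 210 \left(- \frac{3}{2} - \left(-66\right) 10\right) = -17905 + 210 \left(- \frac{3}{2} + 660\right) = -17905 + 210 \cdot \frac{1317}{2} = -17905 + 138285 = 120380$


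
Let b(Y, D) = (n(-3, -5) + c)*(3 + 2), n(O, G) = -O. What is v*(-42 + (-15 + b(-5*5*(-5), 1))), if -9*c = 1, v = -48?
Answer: 6128/3 ≈ 2042.7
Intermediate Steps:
c = -⅑ (c = -⅑*1 = -⅑ ≈ -0.11111)
b(Y, D) = 130/9 (b(Y, D) = (-1*(-3) - ⅑)*(3 + 2) = (3 - ⅑)*5 = (26/9)*5 = 130/9)
v*(-42 + (-15 + b(-5*5*(-5), 1))) = -48*(-42 + (-15 + 130/9)) = -48*(-42 - 5/9) = -48*(-383/9) = 6128/3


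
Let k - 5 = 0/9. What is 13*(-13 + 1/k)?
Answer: -832/5 ≈ -166.40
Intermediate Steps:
k = 5 (k = 5 + 0/9 = 5 + 0*(⅑) = 5 + 0 = 5)
13*(-13 + 1/k) = 13*(-13 + 1/5) = 13*(-13 + ⅕) = 13*(-64/5) = -832/5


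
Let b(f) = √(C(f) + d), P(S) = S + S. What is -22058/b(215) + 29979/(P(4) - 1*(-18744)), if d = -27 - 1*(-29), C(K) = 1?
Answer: 29979/18752 - 22058*√3/3 ≈ -12734.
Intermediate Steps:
d = 2 (d = -27 + 29 = 2)
P(S) = 2*S
b(f) = √3 (b(f) = √(1 + 2) = √3)
-22058/b(215) + 29979/(P(4) - 1*(-18744)) = -22058*√3/3 + 29979/(2*4 - 1*(-18744)) = -22058*√3/3 + 29979/(8 + 18744) = -22058*√3/3 + 29979/18752 = 29979/18752 - 22058*√3/3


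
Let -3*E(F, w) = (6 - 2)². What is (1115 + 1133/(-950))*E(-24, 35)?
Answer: -8464936/1425 ≈ -5940.3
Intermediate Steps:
E(F, w) = -16/3 (E(F, w) = -(6 - 2)²/3 = -⅓*4² = -⅓*16 = -16/3)
(1115 + 1133/(-950))*E(-24, 35) = (1115 + 1133/(-950))*(-16/3) = (1115 + 1133*(-1/950))*(-16/3) = (1115 - 1133/950)*(-16/3) = (1058117/950)*(-16/3) = -8464936/1425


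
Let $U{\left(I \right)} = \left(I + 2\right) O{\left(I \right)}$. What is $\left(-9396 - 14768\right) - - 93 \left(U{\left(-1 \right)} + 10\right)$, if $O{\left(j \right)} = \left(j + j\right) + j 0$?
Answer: $-23420$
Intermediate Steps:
$O{\left(j \right)} = 2 j$ ($O{\left(j \right)} = 2 j + 0 = 2 j$)
$U{\left(I \right)} = 2 I \left(2 + I\right)$ ($U{\left(I \right)} = \left(I + 2\right) 2 I = \left(2 + I\right) 2 I = 2 I \left(2 + I\right)$)
$\left(-9396 - 14768\right) - - 93 \left(U{\left(-1 \right)} + 10\right) = \left(-9396 - 14768\right) - - 93 \left(2 \left(-1\right) \left(2 - 1\right) + 10\right) = \left(-9396 - 14768\right) - - 93 \left(2 \left(-1\right) 1 + 10\right) = -24164 - - 93 \left(-2 + 10\right) = -24164 - \left(-93\right) 8 = -24164 - -744 = -24164 + 744 = -23420$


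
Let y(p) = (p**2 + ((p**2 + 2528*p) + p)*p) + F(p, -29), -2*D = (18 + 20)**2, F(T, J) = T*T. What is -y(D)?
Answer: -943002756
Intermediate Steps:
F(T, J) = T**2
D = -722 (D = -(18 + 20)**2/2 = -1/2*38**2 = -1/2*1444 = -722)
y(p) = 2*p**2 + p*(p**2 + 2529*p) (y(p) = (p**2 + ((p**2 + 2528*p) + p)*p) + p**2 = (p**2 + (p**2 + 2529*p)*p) + p**2 = (p**2 + p*(p**2 + 2529*p)) + p**2 = 2*p**2 + p*(p**2 + 2529*p))
-y(D) = -(-722)**2*(2531 - 722) = -521284*1809 = -1*943002756 = -943002756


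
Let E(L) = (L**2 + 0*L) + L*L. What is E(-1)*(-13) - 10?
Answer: -36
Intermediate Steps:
E(L) = 2*L**2 (E(L) = (L**2 + 0) + L**2 = L**2 + L**2 = 2*L**2)
E(-1)*(-13) - 10 = (2*(-1)**2)*(-13) - 10 = (2*1)*(-13) - 10 = 2*(-13) - 10 = -26 - 10 = -36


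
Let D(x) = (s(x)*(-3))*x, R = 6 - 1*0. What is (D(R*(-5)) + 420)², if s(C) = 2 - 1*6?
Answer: 3600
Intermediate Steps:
s(C) = -4 (s(C) = 2 - 6 = -4)
R = 6 (R = 6 + 0 = 6)
D(x) = 12*x (D(x) = (-4*(-3))*x = 12*x)
(D(R*(-5)) + 420)² = (12*(6*(-5)) + 420)² = (12*(-30) + 420)² = (-360 + 420)² = 60² = 3600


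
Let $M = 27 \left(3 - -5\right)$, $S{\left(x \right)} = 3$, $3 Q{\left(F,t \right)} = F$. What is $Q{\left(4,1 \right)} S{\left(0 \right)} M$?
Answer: $864$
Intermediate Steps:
$Q{\left(F,t \right)} = \frac{F}{3}$
$M = 216$ ($M = 27 \left(3 + 5\right) = 27 \cdot 8 = 216$)
$Q{\left(4,1 \right)} S{\left(0 \right)} M = \frac{1}{3} \cdot 4 \cdot 3 \cdot 216 = \frac{4}{3} \cdot 3 \cdot 216 = 4 \cdot 216 = 864$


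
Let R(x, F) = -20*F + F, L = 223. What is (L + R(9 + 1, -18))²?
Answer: 319225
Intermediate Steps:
R(x, F) = -19*F
(L + R(9 + 1, -18))² = (223 - 19*(-18))² = (223 + 342)² = 565² = 319225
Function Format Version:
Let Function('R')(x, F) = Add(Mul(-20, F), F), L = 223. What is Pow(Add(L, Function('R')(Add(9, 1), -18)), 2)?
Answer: 319225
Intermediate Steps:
Function('R')(x, F) = Mul(-19, F)
Pow(Add(L, Function('R')(Add(9, 1), -18)), 2) = Pow(Add(223, Mul(-19, -18)), 2) = Pow(Add(223, 342), 2) = Pow(565, 2) = 319225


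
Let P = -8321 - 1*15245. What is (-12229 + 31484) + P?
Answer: -4311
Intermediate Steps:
P = -23566 (P = -8321 - 15245 = -23566)
(-12229 + 31484) + P = (-12229 + 31484) - 23566 = 19255 - 23566 = -4311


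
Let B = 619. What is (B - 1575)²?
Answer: 913936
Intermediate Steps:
(B - 1575)² = (619 - 1575)² = (-956)² = 913936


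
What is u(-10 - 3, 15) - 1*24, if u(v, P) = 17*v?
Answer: -245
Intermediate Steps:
u(-10 - 3, 15) - 1*24 = 17*(-10 - 3) - 1*24 = 17*(-13) - 24 = -221 - 24 = -245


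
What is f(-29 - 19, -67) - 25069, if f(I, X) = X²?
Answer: -20580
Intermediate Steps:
f(-29 - 19, -67) - 25069 = (-67)² - 25069 = 4489 - 25069 = -20580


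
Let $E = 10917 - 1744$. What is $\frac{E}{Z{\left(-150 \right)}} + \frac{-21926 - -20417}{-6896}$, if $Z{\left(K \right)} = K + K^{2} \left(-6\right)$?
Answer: $\frac{70342171}{465997200} \approx 0.15095$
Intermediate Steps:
$Z{\left(K \right)} = K - 6 K^{2}$
$E = 9173$
$\frac{E}{Z{\left(-150 \right)}} + \frac{-21926 - -20417}{-6896} = \frac{9173}{\left(-150\right) \left(1 - -900\right)} + \frac{-21926 - -20417}{-6896} = \frac{9173}{\left(-150\right) \left(1 + 900\right)} + \left(-21926 + 20417\right) \left(- \frac{1}{6896}\right) = \frac{9173}{\left(-150\right) 901} - - \frac{1509}{6896} = \frac{9173}{-135150} + \frac{1509}{6896} = 9173 \left(- \frac{1}{135150}\right) + \frac{1509}{6896} = - \frac{9173}{135150} + \frac{1509}{6896} = \frac{70342171}{465997200}$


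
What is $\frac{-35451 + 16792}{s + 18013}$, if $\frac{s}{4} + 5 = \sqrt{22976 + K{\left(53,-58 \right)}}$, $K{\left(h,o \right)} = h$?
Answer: $- \frac{335731387}{323379585} + \frac{74636 \sqrt{23029}}{323379585} \approx -1.0032$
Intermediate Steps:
$s = -20 + 4 \sqrt{23029}$ ($s = -20 + 4 \sqrt{22976 + 53} = -20 + 4 \sqrt{23029} \approx 587.01$)
$\frac{-35451 + 16792}{s + 18013} = \frac{-35451 + 16792}{\left(-20 + 4 \sqrt{23029}\right) + 18013} = - \frac{18659}{17993 + 4 \sqrt{23029}}$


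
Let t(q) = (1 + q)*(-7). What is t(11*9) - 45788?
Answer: -46488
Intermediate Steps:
t(q) = -7 - 7*q
t(11*9) - 45788 = (-7 - 77*9) - 45788 = (-7 - 7*99) - 45788 = (-7 - 693) - 45788 = -700 - 45788 = -46488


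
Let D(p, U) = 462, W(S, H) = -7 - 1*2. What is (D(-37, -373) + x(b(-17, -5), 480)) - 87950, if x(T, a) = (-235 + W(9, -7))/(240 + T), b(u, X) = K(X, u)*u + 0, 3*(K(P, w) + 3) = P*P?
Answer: -9798839/112 ≈ -87490.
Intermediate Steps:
W(S, H) = -9 (W(S, H) = -7 - 2 = -9)
K(P, w) = -3 + P²/3 (K(P, w) = -3 + (P*P)/3 = -3 + P²/3)
b(u, X) = u*(-3 + X²/3) (b(u, X) = (-3 + X²/3)*u + 0 = u*(-3 + X²/3) + 0 = u*(-3 + X²/3))
x(T, a) = -244/(240 + T) (x(T, a) = (-235 - 9)/(240 + T) = -244/(240 + T))
(D(-37, -373) + x(b(-17, -5), 480)) - 87950 = (462 - 244/(240 + (⅓)*(-17)*(-9 + (-5)²))) - 87950 = (462 - 244/(240 + (⅓)*(-17)*(-9 + 25))) - 87950 = (462 - 244/(240 + (⅓)*(-17)*16)) - 87950 = (462 - 244/(240 - 272/3)) - 87950 = (462 - 244/448/3) - 87950 = (462 - 244*3/448) - 87950 = (462 - 183/112) - 87950 = 51561/112 - 87950 = -9798839/112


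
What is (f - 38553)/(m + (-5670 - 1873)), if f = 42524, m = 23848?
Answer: 3971/16305 ≈ 0.24354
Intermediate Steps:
(f - 38553)/(m + (-5670 - 1873)) = (42524 - 38553)/(23848 + (-5670 - 1873)) = 3971/(23848 - 7543) = 3971/16305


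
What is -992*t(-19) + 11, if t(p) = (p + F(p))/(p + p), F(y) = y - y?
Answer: -485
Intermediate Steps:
F(y) = 0
t(p) = 1/2 (t(p) = (p + 0)/(p + p) = p/((2*p)) = p*(1/(2*p)) = 1/2)
-992*t(-19) + 11 = -992*1/2 + 11 = -496 + 11 = -485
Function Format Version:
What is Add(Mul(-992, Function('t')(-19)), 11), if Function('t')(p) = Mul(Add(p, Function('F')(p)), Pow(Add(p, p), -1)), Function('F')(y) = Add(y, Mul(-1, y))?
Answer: -485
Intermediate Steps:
Function('F')(y) = 0
Function('t')(p) = Rational(1, 2) (Function('t')(p) = Mul(Add(p, 0), Pow(Add(p, p), -1)) = Mul(p, Pow(Mul(2, p), -1)) = Mul(p, Mul(Rational(1, 2), Pow(p, -1))) = Rational(1, 2))
Add(Mul(-992, Function('t')(-19)), 11) = Add(Mul(-992, Rational(1, 2)), 11) = Add(-496, 11) = -485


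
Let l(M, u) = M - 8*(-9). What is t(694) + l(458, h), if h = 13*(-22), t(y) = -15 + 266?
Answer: 781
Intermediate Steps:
t(y) = 251
h = -286
l(M, u) = 72 + M (l(M, u) = M + 72 = 72 + M)
t(694) + l(458, h) = 251 + (72 + 458) = 251 + 530 = 781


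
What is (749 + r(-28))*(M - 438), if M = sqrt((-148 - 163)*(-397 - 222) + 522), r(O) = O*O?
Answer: -671454 + 1533*sqrt(193031) ≈ 2074.0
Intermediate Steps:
r(O) = O**2
M = sqrt(193031) (M = sqrt(-311*(-619) + 522) = sqrt(192509 + 522) = sqrt(193031) ≈ 439.35)
(749 + r(-28))*(M - 438) = (749 + (-28)**2)*(sqrt(193031) - 438) = (749 + 784)*(-438 + sqrt(193031)) = 1533*(-438 + sqrt(193031)) = -671454 + 1533*sqrt(193031)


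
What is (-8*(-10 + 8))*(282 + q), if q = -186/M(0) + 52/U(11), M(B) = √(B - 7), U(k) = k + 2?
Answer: 4576 + 2976*I*√7/7 ≈ 4576.0 + 1124.8*I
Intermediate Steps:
U(k) = 2 + k
M(B) = √(-7 + B)
q = 4 + 186*I*√7/7 (q = -186/√(-7 + 0) + 52/(2 + 11) = -186*(-I*√7/7) + 52/13 = -186*(-I*√7/7) + 52*(1/13) = -(-186)*I*√7/7 + 4 = 186*I*√7/7 + 4 = 4 + 186*I*√7/7 ≈ 4.0 + 70.301*I)
(-8*(-10 + 8))*(282 + q) = (-8*(-10 + 8))*(282 + (4 + 186*I*√7/7)) = (-8*(-2))*(286 + 186*I*√7/7) = 16*(286 + 186*I*√7/7) = 4576 + 2976*I*√7/7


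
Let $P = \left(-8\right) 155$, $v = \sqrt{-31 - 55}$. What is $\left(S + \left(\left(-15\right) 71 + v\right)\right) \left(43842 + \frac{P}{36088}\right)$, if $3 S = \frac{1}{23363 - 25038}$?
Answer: $- \frac{1058396998269982}{22667775} + \frac{197771107 i \sqrt{86}}{4511} \approx -4.6692 \cdot 10^{7} + 4.0657 \cdot 10^{5} i$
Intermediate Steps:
$v = i \sqrt{86}$ ($v = \sqrt{-86} = i \sqrt{86} \approx 9.2736 i$)
$P = -1240$
$S = - \frac{1}{5025}$ ($S = \frac{1}{3 \left(23363 - 25038\right)} = \frac{1}{3 \left(-1675\right)} = \frac{1}{3} \left(- \frac{1}{1675}\right) = - \frac{1}{5025} \approx -0.00019901$)
$\left(S + \left(\left(-15\right) 71 + v\right)\right) \left(43842 + \frac{P}{36088}\right) = \left(- \frac{1}{5025} + \left(\left(-15\right) 71 + i \sqrt{86}\right)\right) \left(43842 - \frac{1240}{36088}\right) = \left(- \frac{1}{5025} - \left(1065 - i \sqrt{86}\right)\right) \left(43842 - \frac{155}{4511}\right) = \left(- \frac{5351626}{5025} + i \sqrt{86}\right) \left(43842 - \frac{155}{4511}\right) = \left(- \frac{5351626}{5025} + i \sqrt{86}\right) \frac{197771107}{4511} = - \frac{1058396998269982}{22667775} + \frac{197771107 i \sqrt{86}}{4511}$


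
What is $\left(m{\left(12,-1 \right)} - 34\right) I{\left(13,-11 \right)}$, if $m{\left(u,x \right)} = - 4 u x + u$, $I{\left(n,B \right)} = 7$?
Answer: $182$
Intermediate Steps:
$m{\left(u,x \right)} = u - 4 u x$ ($m{\left(u,x \right)} = - 4 u x + u = u - 4 u x$)
$\left(m{\left(12,-1 \right)} - 34\right) I{\left(13,-11 \right)} = \left(12 \left(1 - -4\right) - 34\right) 7 = \left(12 \left(1 + 4\right) - 34\right) 7 = \left(12 \cdot 5 - 34\right) 7 = \left(60 - 34\right) 7 = 26 \cdot 7 = 182$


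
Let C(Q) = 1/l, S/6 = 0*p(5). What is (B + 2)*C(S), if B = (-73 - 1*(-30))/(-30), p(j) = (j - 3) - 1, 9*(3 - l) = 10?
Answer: 309/170 ≈ 1.8176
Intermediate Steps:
l = 17/9 (l = 3 - ⅑*10 = 3 - 10/9 = 17/9 ≈ 1.8889)
p(j) = -4 + j (p(j) = (-3 + j) - 1 = -4 + j)
B = 43/30 (B = (-73 + 30)*(-1/30) = -43*(-1/30) = 43/30 ≈ 1.4333)
S = 0 (S = 6*(0*(-4 + 5)) = 6*(0*1) = 6*0 = 0)
C(Q) = 9/17 (C(Q) = 1/(17/9) = 9/17)
(B + 2)*C(S) = (43/30 + 2)*(9/17) = (103/30)*(9/17) = 309/170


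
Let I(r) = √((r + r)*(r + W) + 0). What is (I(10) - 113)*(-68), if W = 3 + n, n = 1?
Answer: 7684 - 136*√70 ≈ 6546.1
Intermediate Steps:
W = 4 (W = 3 + 1 = 4)
I(r) = √2*√(r*(4 + r)) (I(r) = √((r + r)*(r + 4) + 0) = √((2*r)*(4 + r) + 0) = √(2*r*(4 + r) + 0) = √(2*r*(4 + r)) = √2*√(r*(4 + r)))
(I(10) - 113)*(-68) = (√2*√(10*(4 + 10)) - 113)*(-68) = (√2*√(10*14) - 113)*(-68) = (√2*√140 - 113)*(-68) = (√2*(2*√35) - 113)*(-68) = (2*√70 - 113)*(-68) = (-113 + 2*√70)*(-68) = 7684 - 136*√70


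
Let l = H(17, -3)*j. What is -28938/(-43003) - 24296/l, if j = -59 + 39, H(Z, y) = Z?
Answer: 263659952/3655255 ≈ 72.132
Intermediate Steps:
j = -20
l = -340 (l = 17*(-20) = -340)
-28938/(-43003) - 24296/l = -28938/(-43003) - 24296/(-340) = -28938*(-1/43003) - 24296*(-1/340) = 28938/43003 + 6074/85 = 263659952/3655255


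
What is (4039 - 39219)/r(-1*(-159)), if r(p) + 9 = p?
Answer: -3518/15 ≈ -234.53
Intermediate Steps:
r(p) = -9 + p
(4039 - 39219)/r(-1*(-159)) = (4039 - 39219)/(-9 - 1*(-159)) = -35180/(-9 + 159) = -35180/150 = -35180*1/150 = -3518/15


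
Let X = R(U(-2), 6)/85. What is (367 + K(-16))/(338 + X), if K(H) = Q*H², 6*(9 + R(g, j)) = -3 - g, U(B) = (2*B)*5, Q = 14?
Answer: 2015010/172343 ≈ 11.692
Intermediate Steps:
U(B) = 10*B
R(g, j) = -19/2 - g/6 (R(g, j) = -9 + (-3 - g)/6 = -9 + (-½ - g/6) = -19/2 - g/6)
K(H) = 14*H²
X = -37/510 (X = (-19/2 - 5*(-2)/3)/85 = (-19/2 - ⅙*(-20))*(1/85) = (-19/2 + 10/3)*(1/85) = -37/6*1/85 = -37/510 ≈ -0.072549)
(367 + K(-16))/(338 + X) = (367 + 14*(-16)²)/(338 - 37/510) = (367 + 14*256)/(172343/510) = (367 + 3584)*(510/172343) = 3951*(510/172343) = 2015010/172343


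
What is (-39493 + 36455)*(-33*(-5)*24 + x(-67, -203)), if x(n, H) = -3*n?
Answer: -12641118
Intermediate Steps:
(-39493 + 36455)*(-33*(-5)*24 + x(-67, -203)) = (-39493 + 36455)*(-33*(-5)*24 - 3*(-67)) = -3038*(165*24 + 201) = -3038*(3960 + 201) = -3038*4161 = -12641118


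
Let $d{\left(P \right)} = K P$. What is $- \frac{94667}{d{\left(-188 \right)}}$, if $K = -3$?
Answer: $- \frac{94667}{564} \approx -167.85$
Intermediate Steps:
$d{\left(P \right)} = - 3 P$
$- \frac{94667}{d{\left(-188 \right)}} = - \frac{94667}{\left(-3\right) \left(-188\right)} = - \frac{94667}{564}$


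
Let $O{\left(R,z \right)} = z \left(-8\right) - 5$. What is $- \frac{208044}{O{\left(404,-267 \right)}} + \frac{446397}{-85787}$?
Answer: $- \frac{18798742635}{182812097} \approx -102.83$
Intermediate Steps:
$O{\left(R,z \right)} = -5 - 8 z$ ($O{\left(R,z \right)} = - 8 z - 5 = -5 - 8 z$)
$- \frac{208044}{O{\left(404,-267 \right)}} + \frac{446397}{-85787} = - \frac{208044}{-5 - -2136} + \frac{446397}{-85787} = - \frac{208044}{-5 + 2136} + 446397 \left(- \frac{1}{85787}\right) = - \frac{208044}{2131} - \frac{446397}{85787} = - \frac{18798742635}{182812097}$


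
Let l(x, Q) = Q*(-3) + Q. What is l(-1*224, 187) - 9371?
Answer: -9745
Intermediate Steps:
l(x, Q) = -2*Q (l(x, Q) = -3*Q + Q = -2*Q)
l(-1*224, 187) - 9371 = -2*187 - 9371 = -374 - 9371 = -9745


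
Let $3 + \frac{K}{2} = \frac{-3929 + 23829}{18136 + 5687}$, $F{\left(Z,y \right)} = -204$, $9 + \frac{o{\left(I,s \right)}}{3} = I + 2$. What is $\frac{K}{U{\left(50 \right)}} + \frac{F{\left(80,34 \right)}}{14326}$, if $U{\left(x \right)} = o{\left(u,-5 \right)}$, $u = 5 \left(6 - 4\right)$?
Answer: $- \frac{760647008}{1535797341} \approx -0.49528$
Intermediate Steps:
$u = 10$ ($u = 5 \cdot 2 = 10$)
$o{\left(I,s \right)} = -21 + 3 I$ ($o{\left(I,s \right)} = -27 + 3 \left(I + 2\right) = -27 + 3 \left(2 + I\right) = -27 + \left(6 + 3 I\right) = -21 + 3 I$)
$U{\left(x \right)} = 9$ ($U{\left(x \right)} = -21 + 3 \cdot 10 = -21 + 30 = 9$)
$K = - \frac{103138}{23823}$ ($K = -6 + 2 \frac{-3929 + 23829}{18136 + 5687} = -6 + 2 \cdot \frac{19900}{23823} = -6 + \frac{39800}{23823} = - \frac{103138}{23823} \approx -4.3293$)
$\frac{K}{U{\left(50 \right)}} + \frac{F{\left(80,34 \right)}}{14326} = - \frac{103138}{23823 \cdot 9} - \frac{204}{14326} = \left(- \frac{103138}{23823}\right) \frac{1}{9} - \frac{102}{7163} = - \frac{103138}{214407} - \frac{102}{7163} = - \frac{760647008}{1535797341}$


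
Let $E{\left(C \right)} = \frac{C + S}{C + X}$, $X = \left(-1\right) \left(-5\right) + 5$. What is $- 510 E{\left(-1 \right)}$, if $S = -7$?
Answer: $\frac{1360}{3} \approx 453.33$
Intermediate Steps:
$X = 10$ ($X = 5 + 5 = 10$)
$E{\left(C \right)} = \frac{-7 + C}{10 + C}$ ($E{\left(C \right)} = \frac{C - 7}{C + 10} = \frac{-7 + C}{10 + C}$)
$- 510 E{\left(-1 \right)} = - 510 \frac{-7 - 1}{10 - 1} = - 510 \cdot \frac{1}{9} \left(-8\right) = \left(-510\right) \left(- \frac{8}{9}\right) = \frac{1360}{3}$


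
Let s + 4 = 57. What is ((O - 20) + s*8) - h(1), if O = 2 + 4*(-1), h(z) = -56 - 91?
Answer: 549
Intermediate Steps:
s = 53 (s = -4 + 57 = 53)
h(z) = -147
O = -2 (O = 2 - 4 = -2)
((O - 20) + s*8) - h(1) = ((-2 - 20) + 53*8) - 1*(-147) = (-22 + 424) + 147 = 402 + 147 = 549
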